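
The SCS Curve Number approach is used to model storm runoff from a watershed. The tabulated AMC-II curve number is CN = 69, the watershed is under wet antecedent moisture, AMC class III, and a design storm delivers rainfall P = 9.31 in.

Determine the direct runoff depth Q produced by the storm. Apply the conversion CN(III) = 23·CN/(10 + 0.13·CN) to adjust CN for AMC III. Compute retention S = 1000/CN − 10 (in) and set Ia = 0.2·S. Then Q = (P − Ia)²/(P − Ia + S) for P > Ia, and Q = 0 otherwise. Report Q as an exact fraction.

Wet (AMC III): CN(III) = 23·69/(10 + 0.13·69) = 1587/(1897/100) = 158700/1897 ≈ 83.658
Max retention: S = 1000/(158700/1897) − 10 = 3100/1587 in (≈ 1.953 in)
Ia = 0.2S: 0.2·1.953 = 0.391 in (exactly 620/1587)
P − Ia = 9.310 − 0.391 = 1415497/158700 ≈ 8.919 in (> 0, runoff occurs)
Runoff Q = (P−Ia)²/(P−Ia+S) = (8.919)²/(8.919+1.953) = 2003631757009/273836373900 ≈ 7.317 in

Q = 2003631757009/273836373900 in ≈ 7.317 in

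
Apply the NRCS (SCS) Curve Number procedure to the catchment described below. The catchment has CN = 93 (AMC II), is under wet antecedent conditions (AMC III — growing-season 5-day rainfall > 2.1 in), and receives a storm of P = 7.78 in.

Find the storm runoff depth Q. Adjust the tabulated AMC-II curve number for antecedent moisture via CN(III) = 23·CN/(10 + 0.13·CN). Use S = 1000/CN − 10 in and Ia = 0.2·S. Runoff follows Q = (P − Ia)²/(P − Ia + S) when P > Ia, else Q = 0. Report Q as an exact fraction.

Wet (AMC III): CN(III) = 23·93/(10 + 0.13·93) = 2139/(2209/100) = 213900/2209 ≈ 96.831
Max retention: S = 1000/(213900/2209) − 10 = 700/2139 in (≈ 0.327 in)
Ia = 0.2·(700/2139) = 140/2139 in ≈ 0.065 in
P − Ia = 7.780 − 0.065 = 825071/106950 ≈ 7.715 in (> 0, runoff occurs)
Q: (825071/106950)² ÷ (860071/106950) = 680742155041/91984593450 in (≈ 7.401 in)

Q = 680742155041/91984593450 in ≈ 7.401 in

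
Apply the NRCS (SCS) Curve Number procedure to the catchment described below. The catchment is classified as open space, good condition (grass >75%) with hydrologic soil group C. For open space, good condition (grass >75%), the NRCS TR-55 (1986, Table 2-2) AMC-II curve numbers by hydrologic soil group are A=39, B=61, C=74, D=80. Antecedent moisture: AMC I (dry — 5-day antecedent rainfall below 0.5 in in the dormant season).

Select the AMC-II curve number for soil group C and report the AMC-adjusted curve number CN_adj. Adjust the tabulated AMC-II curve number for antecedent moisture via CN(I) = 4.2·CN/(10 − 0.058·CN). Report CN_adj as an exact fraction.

CN_adj = 77700/1427 ≈ 54.450

NRCS table: open space, good condition (grass >75%), soil group C → CN(II) = 74
CN(I) from CN(II)=74: (4.2·74)/(10 − 0.058·74) = 77700/1427 ≈ 54.450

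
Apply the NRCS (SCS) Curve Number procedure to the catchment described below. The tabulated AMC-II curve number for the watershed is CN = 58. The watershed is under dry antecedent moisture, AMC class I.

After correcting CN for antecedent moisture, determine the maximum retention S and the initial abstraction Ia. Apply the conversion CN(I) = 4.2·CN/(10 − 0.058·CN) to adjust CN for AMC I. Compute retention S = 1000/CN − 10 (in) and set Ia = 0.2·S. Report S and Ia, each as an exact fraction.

S = 500/29 in ≈ 17.241 in; Ia = 100/29 in ≈ 3.448 in

CN(I) from CN(II)=58: (4.2·58)/(10 − 0.058·58) = 2900/79 ≈ 36.709
Max retention: S = 1000/(2900/79) − 10 = 500/29 in (≈ 17.241 in)
Initial abstraction Ia = S/5 = (500/29)/5 = 100/29 ≈ 3.448 in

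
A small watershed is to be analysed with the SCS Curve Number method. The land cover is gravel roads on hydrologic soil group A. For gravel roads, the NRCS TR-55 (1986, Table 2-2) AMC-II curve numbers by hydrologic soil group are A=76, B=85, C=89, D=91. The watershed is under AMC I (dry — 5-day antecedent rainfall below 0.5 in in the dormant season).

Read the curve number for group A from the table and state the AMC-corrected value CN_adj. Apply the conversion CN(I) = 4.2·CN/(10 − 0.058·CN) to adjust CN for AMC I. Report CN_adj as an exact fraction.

CN_adj = 13300/233 ≈ 57.082

NRCS table: gravel roads, soil group A → CN(II) = 76
Adjust CN=76 to AMC I: 4.2·76/(10 − 0.058·76) → (1596/5) ÷ (699/125) = 13300/233 ≈ 57.082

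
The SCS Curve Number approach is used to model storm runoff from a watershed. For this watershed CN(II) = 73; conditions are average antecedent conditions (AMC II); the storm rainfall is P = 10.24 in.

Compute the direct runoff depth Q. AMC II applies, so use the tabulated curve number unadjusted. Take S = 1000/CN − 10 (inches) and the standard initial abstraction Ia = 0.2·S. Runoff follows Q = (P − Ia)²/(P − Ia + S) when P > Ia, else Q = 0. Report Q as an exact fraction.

Q = 75151561/10990150 in ≈ 6.838 in

CN(II) = 73; AMC II needs no correction.
S = 1000/73 − 10 = 270/73 in ≈ 3.699 in
Ia = 0.2·(270/73) = 54/73 in ≈ 0.740 in
Since P=10.240 > Ia=0.740: effective rainfall P−Ia = 17338/1825 in
Q: (17338/1825)² ÷ (24088/1825) = 75151561/10990150 in (≈ 6.838 in)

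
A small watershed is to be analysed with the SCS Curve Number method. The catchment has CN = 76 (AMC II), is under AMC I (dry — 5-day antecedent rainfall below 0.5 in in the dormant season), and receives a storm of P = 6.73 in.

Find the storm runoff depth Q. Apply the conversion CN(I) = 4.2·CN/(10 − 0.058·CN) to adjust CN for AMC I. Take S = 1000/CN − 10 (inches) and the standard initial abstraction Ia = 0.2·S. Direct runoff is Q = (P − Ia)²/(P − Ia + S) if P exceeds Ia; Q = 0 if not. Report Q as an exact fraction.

Dry (AMC I): CN(I) = 4.2·76/(10 − 0.058·76) = (1596/5)/(699/125) = 13300/233 ≈ 57.082
S = 1000/(13300/233) − 10 = 1000/133 in ≈ 7.519 in
Ia = 0.2S: 0.2·7.519 = 1.504 in (exactly 200/133)
P − Ia = 6.730 − 1.504 = 69509/13300 ≈ 5.226 in (> 0, runoff occurs)
Q = (69509/13300)²/((69509/13300) + 1000/133) = (4831501081/176890000)/(169509/13300) = 4831501081/2254469700 in ≈ 2.143 in

Q = 4831501081/2254469700 in ≈ 2.143 in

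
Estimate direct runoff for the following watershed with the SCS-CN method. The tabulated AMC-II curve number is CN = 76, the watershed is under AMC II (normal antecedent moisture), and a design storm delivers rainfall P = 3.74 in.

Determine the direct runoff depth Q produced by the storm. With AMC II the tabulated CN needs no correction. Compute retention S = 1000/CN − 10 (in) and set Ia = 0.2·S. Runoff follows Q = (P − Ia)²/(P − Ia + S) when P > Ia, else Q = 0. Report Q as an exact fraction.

Q = 8720209/5655350 in ≈ 1.542 in

CN(II) = 76; AMC II needs no correction.
S = 1000/76 − 10 = 60/19 in ≈ 3.158 in
Ia = 0.2S: 0.2·3.158 = 0.632 in (exactly 12/19)
Since P=3.740 > Ia=0.632: effective rainfall P−Ia = 2953/950 in
Runoff Q = (P−Ia)²/(P−Ia+S) = (3.108)²/(3.108+3.158) = 8720209/5655350 ≈ 1.542 in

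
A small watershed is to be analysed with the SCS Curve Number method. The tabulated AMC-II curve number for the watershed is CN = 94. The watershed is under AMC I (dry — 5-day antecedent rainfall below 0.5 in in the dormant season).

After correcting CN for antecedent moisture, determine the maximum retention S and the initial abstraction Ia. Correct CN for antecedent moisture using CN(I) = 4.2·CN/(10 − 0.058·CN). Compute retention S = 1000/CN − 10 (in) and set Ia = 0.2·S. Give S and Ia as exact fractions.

S = 500/329 in ≈ 1.520 in; Ia = 100/329 in ≈ 0.304 in

Adjust CN=94 to AMC I: 4.2·94/(10 − 0.058·94) → (1974/5) ÷ (1137/250) = 32900/379 ≈ 86.807
S = 1000/(32900/379) − 10 = 500/329 in ≈ 1.520 in
Ia = 0.2·(500/329) = 100/329 in ≈ 0.304 in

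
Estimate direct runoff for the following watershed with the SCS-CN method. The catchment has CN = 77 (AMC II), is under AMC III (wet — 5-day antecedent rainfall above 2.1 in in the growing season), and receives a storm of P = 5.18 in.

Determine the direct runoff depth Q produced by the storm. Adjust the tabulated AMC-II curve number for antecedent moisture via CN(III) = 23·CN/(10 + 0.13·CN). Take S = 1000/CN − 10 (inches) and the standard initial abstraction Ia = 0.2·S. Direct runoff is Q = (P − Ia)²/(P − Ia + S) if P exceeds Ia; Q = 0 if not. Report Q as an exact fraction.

CN(III) from CN(II)=77: (23·77)/(10 + 0.13·77) = 7700/87 ≈ 88.506
Max retention: S = 1000/(7700/87) − 10 = 100/77 in (≈ 1.299 in)
Ia = 0.2·(100/77) = 20/77 in ≈ 0.260 in
P − Ia = 5.180 − 0.260 = 18943/3850 ≈ 4.920 in (> 0, runoff occurs)
Q = (18943/3850)²/((18943/3850) + 100/77) = (358837249/14822500)/(23943/3850) = 358837249/92180550 in ≈ 3.893 in

Q = 358837249/92180550 in ≈ 3.893 in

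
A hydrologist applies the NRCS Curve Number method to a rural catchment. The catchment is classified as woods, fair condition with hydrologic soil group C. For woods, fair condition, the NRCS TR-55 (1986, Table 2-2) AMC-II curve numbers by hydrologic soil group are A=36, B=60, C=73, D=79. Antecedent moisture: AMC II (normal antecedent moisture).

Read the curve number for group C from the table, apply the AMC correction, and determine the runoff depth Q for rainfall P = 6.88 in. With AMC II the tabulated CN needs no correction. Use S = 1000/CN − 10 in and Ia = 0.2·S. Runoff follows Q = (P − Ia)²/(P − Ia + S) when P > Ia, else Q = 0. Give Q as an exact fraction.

Q = 31393609/8192425 in ≈ 3.832 in

NRCS table: woods, fair condition, soil group C → CN(II) = 73
CN(II) = 73; AMC II needs no correction.
Max retention: S = 1000/73 − 10 = 270/73 in (≈ 3.699 in)
Initial abstraction Ia = S/5 = (270/73)/5 = 54/73 ≈ 0.740 in
Excess rainfall: 6.880 − 0.740 = 6.140 in; P > Ia so Q > 0
Q = (11206/1825)²/((11206/1825) + 270/73) = (125574436/3330625)/(17956/1825) = 31393609/8192425 in ≈ 3.832 in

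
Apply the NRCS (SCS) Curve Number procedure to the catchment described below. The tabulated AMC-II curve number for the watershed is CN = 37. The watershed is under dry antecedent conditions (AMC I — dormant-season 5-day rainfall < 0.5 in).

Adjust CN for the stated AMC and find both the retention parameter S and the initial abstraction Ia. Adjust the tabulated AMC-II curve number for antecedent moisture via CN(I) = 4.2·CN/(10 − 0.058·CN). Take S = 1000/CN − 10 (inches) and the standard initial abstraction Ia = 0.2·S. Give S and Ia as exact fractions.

CN(I) from CN(II)=37: (4.2·37)/(10 − 0.058·37) = 3700/187 ≈ 19.786
Retention S: 1000/CN − 10 with CN=19.786 → S = 1500/37 ≈ 40.541 in
Ia = 0.2S: 0.2·40.541 = 8.108 in (exactly 300/37)

S = 1500/37 in ≈ 40.541 in; Ia = 300/37 in ≈ 8.108 in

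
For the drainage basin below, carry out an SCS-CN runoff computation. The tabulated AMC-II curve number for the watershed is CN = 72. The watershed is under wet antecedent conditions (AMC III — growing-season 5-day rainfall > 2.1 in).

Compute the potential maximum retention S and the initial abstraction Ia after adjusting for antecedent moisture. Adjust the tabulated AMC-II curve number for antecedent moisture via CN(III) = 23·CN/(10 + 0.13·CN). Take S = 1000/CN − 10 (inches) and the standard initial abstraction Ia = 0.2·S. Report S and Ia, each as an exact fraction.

Wet (AMC III): CN(III) = 23·72/(10 + 0.13·72) = 1656/(484/25) = 10350/121 ≈ 85.537
S = 1000/(10350/121) − 10 = 350/207 in ≈ 1.691 in
Initial abstraction Ia = S/5 = (350/207)/5 = 70/207 ≈ 0.338 in

S = 350/207 in ≈ 1.691 in; Ia = 70/207 in ≈ 0.338 in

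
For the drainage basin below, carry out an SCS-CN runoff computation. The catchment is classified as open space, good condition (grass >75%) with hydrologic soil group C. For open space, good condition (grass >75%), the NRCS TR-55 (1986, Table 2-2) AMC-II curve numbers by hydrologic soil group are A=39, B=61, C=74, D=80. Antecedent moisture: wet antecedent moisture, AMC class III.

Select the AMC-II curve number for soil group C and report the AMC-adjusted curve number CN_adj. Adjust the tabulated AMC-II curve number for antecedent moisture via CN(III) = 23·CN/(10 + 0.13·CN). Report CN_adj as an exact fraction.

NRCS table: open space, good condition (grass >75%), soil group C → CN(II) = 74
CN(III) from CN(II)=74: (23·74)/(10 + 0.13·74) = 85100/981 ≈ 86.748

CN_adj = 85100/981 ≈ 86.748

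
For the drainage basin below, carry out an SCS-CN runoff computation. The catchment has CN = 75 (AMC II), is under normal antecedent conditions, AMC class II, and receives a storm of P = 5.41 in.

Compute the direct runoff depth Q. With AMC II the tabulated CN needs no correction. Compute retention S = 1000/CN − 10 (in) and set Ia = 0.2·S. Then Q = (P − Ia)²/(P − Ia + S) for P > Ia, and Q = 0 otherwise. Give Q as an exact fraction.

AMC II — tabulated CN = 75 applies directly.
Retention S: 1000/CN − 10 with CN=75.000 → S = 10/3 ≈ 3.333 in
Ia = 0.2·(10/3) = 2/3 in ≈ 0.667 in
Since P=5.410 > Ia=0.667: effective rainfall P−Ia = 1423/300 in
Q: (1423/300)² ÷ (2423/300) = 2024929/726900 in (≈ 2.786 in)

Q = 2024929/726900 in ≈ 2.786 in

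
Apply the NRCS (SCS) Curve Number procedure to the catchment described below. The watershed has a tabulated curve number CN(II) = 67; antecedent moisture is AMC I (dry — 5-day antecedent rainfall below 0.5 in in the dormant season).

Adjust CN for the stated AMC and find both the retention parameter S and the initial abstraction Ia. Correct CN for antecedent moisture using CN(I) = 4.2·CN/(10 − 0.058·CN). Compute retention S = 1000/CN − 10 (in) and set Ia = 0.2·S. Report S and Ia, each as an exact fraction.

CN(I) from CN(II)=67: (4.2·67)/(10 − 0.058·67) = 46900/1019 ≈ 46.026
S = 1000/(46900/1019) − 10 = 5500/469 in ≈ 11.727 in
Initial abstraction Ia = S/5 = (5500/469)/5 = 1100/469 ≈ 2.345 in

S = 5500/469 in ≈ 11.727 in; Ia = 1100/469 in ≈ 2.345 in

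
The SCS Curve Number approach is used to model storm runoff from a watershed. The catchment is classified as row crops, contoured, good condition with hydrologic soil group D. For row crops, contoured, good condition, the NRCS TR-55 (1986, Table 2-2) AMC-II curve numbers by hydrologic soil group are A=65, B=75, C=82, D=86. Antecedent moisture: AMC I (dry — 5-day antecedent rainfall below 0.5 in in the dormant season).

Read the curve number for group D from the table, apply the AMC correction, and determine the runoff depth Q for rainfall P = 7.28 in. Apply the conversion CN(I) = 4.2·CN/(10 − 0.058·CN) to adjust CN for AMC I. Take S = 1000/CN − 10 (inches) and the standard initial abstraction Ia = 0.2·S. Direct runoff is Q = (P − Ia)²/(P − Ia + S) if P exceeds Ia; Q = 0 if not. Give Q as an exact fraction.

NRCS table: row crops, contoured, good condition, soil group D → CN(II) = 86
CN(I) from CN(II)=86: (4.2·86)/(10 − 0.058·86) = 12900/179 ≈ 72.067
Max retention: S = 1000/(12900/179) − 10 = 500/129 in (≈ 3.876 in)
Ia = 0.2·(500/129) = 100/129 in ≈ 0.775 in
P − Ia = 7.280 − 0.775 = 20978/3225 ≈ 6.505 in (> 0, runoff occurs)
Runoff Q = (P−Ia)²/(P−Ia+S) = (6.505)²/(6.505+3.876) = 220038242/53983275 ≈ 4.076 in

Q = 220038242/53983275 in ≈ 4.076 in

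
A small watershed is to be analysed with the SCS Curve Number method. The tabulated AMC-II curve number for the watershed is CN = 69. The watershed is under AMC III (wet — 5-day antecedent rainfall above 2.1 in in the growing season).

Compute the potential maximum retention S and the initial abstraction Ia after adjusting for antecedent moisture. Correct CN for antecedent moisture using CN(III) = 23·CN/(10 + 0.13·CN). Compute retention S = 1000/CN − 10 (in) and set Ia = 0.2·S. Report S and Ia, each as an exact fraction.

S = 3100/1587 in ≈ 1.953 in; Ia = 620/1587 in ≈ 0.391 in

Adjust CN=69 to AMC III: 23·69/(10 + 0.13·69) → 1587 ÷ (1897/100) = 158700/1897 ≈ 83.658
Retention S: 1000/CN − 10 with CN=83.658 → S = 3100/1587 ≈ 1.953 in
Initial abstraction Ia = S/5 = (3100/1587)/5 = 620/1587 ≈ 0.391 in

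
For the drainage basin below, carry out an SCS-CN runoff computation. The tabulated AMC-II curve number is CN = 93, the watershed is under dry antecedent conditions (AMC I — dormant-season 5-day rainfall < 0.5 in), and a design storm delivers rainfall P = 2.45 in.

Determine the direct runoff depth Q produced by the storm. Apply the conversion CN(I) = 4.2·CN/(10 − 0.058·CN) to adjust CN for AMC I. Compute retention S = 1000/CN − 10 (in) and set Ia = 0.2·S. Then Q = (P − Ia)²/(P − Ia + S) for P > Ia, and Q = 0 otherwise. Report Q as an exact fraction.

Q = 136212241/120924180 in ≈ 1.126 in

Dry (AMC I): CN(I) = 4.2·93/(10 − 0.058·93) = (1953/5)/(2303/500) = 27900/329 ≈ 84.802
Max retention: S = 1000/(27900/329) − 10 = 500/279 in (≈ 1.792 in)
Ia = 0.2S: 0.2·1.792 = 0.358 in (exactly 100/279)
Excess rainfall: 2.450 − 0.358 = 2.092 in; P > Ia so Q > 0
Q = (11671/5580)²/((11671/5580) + 500/279) = (136212241/31136400)/(21671/5580) = 136212241/120924180 in ≈ 1.126 in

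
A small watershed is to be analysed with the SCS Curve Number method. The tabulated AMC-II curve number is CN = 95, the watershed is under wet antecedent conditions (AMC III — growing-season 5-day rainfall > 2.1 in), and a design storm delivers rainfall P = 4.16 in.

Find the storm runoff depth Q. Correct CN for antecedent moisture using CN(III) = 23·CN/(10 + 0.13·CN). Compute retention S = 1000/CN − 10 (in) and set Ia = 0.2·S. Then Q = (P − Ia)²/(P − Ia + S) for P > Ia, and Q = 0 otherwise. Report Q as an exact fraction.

Q = 252540338/64796175 in ≈ 3.897 in

CN(III) from CN(II)=95: (23·95)/(10 + 0.13·95) = 43700/447 ≈ 97.763
Max retention: S = 1000/(43700/447) − 10 = 100/437 in (≈ 0.229 in)
Ia = 0.2S: 0.2·0.229 = 0.046 in (exactly 20/437)
Excess rainfall: 4.160 − 0.046 = 4.114 in; P > Ia so Q > 0
Runoff Q = (P−Ia)²/(P−Ia+S) = (4.114)²/(4.114+0.229) = 252540338/64796175 ≈ 3.897 in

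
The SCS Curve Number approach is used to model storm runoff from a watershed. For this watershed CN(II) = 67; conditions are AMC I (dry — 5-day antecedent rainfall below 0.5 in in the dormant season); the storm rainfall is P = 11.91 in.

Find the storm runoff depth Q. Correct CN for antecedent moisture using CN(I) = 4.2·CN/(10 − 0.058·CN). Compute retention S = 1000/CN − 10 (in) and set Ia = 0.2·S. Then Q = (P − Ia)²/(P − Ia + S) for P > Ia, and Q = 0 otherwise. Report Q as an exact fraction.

Adjust CN=67 to AMC I: 4.2·67/(10 − 0.058·67) → (1407/5) ÷ (3057/500) = 46900/1019 ≈ 46.026
Retention S: 1000/CN − 10 with CN=46.026 → S = 5500/469 ≈ 11.727 in
Ia = 0.2S: 0.2·11.727 = 2.345 in (exactly 1100/469)
P − Ia = 11.910 − 2.345 = 448579/46900 ≈ 9.565 in (> 0, runoff occurs)
Runoff Q = (P−Ia)²/(P−Ia+S) = (9.565)²/(9.565+11.727) = 201223119241/46833355100 ≈ 4.297 in

Q = 201223119241/46833355100 in ≈ 4.297 in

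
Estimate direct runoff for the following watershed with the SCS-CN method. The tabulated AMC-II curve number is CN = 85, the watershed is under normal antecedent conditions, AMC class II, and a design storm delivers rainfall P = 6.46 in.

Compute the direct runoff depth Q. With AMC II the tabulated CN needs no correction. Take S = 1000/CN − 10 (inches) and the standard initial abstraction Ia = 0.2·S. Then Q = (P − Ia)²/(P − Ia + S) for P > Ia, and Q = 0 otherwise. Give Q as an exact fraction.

AMC II — tabulated CN = 85 applies directly.
S = 1000/85 − 10 = 30/17 in ≈ 1.765 in
Ia = 0.2·(30/17) = 6/17 in ≈ 0.353 in
Excess rainfall: 6.460 − 0.353 = 6.107 in; P > Ia so Q > 0
Runoff Q = (P−Ia)²/(P−Ia+S) = (6.107)²/(6.107+1.765) = 26946481/5687350 ≈ 4.738 in

Q = 26946481/5687350 in ≈ 4.738 in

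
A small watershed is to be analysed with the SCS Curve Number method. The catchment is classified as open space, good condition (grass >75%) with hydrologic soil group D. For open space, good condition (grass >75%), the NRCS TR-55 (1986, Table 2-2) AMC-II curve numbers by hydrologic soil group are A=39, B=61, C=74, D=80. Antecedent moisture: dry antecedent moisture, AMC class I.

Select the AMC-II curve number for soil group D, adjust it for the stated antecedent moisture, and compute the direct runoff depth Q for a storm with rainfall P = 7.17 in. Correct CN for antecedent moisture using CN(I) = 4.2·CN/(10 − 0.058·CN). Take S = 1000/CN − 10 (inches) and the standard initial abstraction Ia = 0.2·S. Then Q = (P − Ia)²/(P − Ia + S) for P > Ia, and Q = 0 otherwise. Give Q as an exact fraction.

NRCS table: open space, good condition (grass >75%), soil group D → CN(II) = 80
CN(I) from CN(II)=80: (4.2·80)/(10 − 0.058·80) = 4200/67 ≈ 62.687
S = 1000/(4200/67) − 10 = 125/21 in ≈ 5.952 in
Ia = 0.2S: 0.2·5.952 = 1.190 in (exactly 25/21)
Excess rainfall: 7.170 − 1.190 = 5.980 in; P > Ia so Q > 0
Q: (12557/2100)² ÷ (25057/2100) = 157678249/52619700 in (≈ 2.997 in)

Q = 157678249/52619700 in ≈ 2.997 in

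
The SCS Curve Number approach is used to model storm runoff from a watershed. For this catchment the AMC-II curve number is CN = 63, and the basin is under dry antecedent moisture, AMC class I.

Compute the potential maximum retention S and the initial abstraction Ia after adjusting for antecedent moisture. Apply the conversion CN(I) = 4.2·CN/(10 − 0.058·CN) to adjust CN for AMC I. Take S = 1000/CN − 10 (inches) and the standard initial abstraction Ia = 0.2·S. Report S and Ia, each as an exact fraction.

S = 18500/1323 in ≈ 13.983 in; Ia = 3700/1323 in ≈ 2.797 in

CN(I) from CN(II)=63: (4.2·63)/(10 − 0.058·63) = 132300/3173 ≈ 41.696
Retention S: 1000/CN − 10 with CN=41.696 → S = 18500/1323 ≈ 13.983 in
Initial abstraction Ia = S/5 = (18500/1323)/5 = 3700/1323 ≈ 2.797 in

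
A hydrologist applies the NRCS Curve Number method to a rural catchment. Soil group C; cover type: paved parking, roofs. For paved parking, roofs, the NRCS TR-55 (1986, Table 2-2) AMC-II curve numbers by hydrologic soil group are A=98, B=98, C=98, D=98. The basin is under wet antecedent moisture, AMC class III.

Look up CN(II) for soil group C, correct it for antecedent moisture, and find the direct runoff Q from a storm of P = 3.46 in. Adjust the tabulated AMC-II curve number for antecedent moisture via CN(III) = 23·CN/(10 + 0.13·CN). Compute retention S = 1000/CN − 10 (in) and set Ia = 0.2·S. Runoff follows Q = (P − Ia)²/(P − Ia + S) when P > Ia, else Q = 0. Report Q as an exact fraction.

Q = 37624748841/11212015850 in ≈ 3.356 in

NRCS table: paved parking, roofs, soil group C → CN(II) = 98
CN(III) from CN(II)=98: (23·98)/(10 + 0.13·98) = 112700/1137 ≈ 99.120
Retention S: 1000/CN − 10 with CN=99.120 → S = 100/1127 ≈ 0.089 in
Ia = 0.2·(100/1127) = 20/1127 in ≈ 0.018 in
Since P=3.460 > Ia=0.018: effective rainfall P−Ia = 193971/56350 in
Q = (193971/56350)²/((193971/56350) + 100/1127) = (37624748841/3175322500)/(198971/56350) = 37624748841/11212015850 in ≈ 3.356 in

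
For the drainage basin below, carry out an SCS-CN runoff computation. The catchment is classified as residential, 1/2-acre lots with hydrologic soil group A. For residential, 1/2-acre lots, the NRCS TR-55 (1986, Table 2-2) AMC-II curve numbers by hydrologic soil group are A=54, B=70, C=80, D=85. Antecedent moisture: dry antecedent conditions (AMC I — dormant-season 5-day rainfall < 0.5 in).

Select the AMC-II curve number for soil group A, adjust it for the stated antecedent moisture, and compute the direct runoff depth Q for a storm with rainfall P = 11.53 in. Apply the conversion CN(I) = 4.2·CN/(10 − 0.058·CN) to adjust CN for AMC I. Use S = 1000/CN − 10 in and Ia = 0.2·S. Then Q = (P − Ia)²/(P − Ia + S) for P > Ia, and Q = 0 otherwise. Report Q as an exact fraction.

Q = 179564910001/89231681700 in ≈ 2.012 in

NRCS table: residential, 1/2-acre lots, soil group A → CN(II) = 54
Adjust CN=54 to AMC I: 4.2·54/(10 − 0.058·54) → (1134/5) ÷ (1717/250) = 56700/1717 ≈ 33.023
Retention S: 1000/CN − 10 with CN=33.023 → S = 11500/567 ≈ 20.282 in
Ia = 0.2S: 0.2·20.282 = 4.056 in (exactly 2300/567)
P − Ia = 11.530 − 4.056 = 423751/56700 ≈ 7.474 in (> 0, runoff occurs)
Runoff Q = (P−Ia)²/(P−Ia+S) = (7.474)²/(7.474+20.282) = 179564910001/89231681700 ≈ 2.012 in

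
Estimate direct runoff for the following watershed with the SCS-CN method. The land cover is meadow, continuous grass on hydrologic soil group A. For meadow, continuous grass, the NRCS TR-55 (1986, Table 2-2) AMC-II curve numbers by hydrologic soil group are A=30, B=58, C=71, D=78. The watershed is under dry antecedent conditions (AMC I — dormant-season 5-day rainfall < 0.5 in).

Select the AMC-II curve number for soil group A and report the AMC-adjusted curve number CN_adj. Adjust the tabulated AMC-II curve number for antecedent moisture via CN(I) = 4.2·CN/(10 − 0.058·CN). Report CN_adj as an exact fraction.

NRCS table: meadow, continuous grass, soil group A → CN(II) = 30
Dry (AMC I): CN(I) = 4.2·30/(10 − 0.058·30) = 126/(413/50) = 900/59 ≈ 15.254

CN_adj = 900/59 ≈ 15.254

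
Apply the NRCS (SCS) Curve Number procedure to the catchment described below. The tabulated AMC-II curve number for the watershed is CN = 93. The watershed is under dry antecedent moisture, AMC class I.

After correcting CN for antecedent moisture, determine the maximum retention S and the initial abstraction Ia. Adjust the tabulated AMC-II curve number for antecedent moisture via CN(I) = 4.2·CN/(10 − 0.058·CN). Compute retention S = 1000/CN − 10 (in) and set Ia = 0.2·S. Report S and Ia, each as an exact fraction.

S = 500/279 in ≈ 1.792 in; Ia = 100/279 in ≈ 0.358 in

Adjust CN=93 to AMC I: 4.2·93/(10 − 0.058·93) → (1953/5) ÷ (2303/500) = 27900/329 ≈ 84.802
S = 1000/(27900/329) − 10 = 500/279 in ≈ 1.792 in
Initial abstraction Ia = S/5 = (500/279)/5 = 100/279 ≈ 0.358 in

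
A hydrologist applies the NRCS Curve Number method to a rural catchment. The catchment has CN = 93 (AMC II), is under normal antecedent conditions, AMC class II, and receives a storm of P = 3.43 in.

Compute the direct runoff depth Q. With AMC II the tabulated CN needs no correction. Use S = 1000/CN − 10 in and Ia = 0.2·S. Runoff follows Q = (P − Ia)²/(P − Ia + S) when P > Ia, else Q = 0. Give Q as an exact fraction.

Q = 132884143/49820100 in ≈ 2.667 in

CN(II) = 93; AMC II needs no correction.
Retention S: 1000/CN − 10 with CN=93.000 → S = 70/93 ≈ 0.753 in
Ia = 0.2·(70/93) = 14/93 in ≈ 0.151 in
Excess rainfall: 3.430 − 0.151 = 3.279 in; P > Ia so Q > 0
Q = (30499/9300)²/((30499/9300) + 70/93) = (930189001/86490000)/(37499/9300) = 132884143/49820100 in ≈ 2.667 in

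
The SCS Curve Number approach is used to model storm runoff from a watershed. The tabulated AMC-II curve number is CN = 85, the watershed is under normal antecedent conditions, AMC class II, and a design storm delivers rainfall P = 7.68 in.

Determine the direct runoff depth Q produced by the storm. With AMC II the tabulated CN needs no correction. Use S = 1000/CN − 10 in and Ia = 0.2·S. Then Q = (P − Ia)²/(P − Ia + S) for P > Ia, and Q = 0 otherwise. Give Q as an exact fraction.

AMC II — tabulated CN = 85 applies directly.
Max retention: S = 1000/85 − 10 = 30/17 in (≈ 1.765 in)
Initial abstraction Ia = S/5 = (30/17)/5 = 6/17 ≈ 0.353 in
Excess rainfall: 7.680 − 0.353 = 7.327 in; P > Ia so Q > 0
Runoff Q = (P−Ia)²/(P−Ia+S) = (7.327)²/(7.327+1.765) = 808083/136850 ≈ 5.905 in

Q = 808083/136850 in ≈ 5.905 in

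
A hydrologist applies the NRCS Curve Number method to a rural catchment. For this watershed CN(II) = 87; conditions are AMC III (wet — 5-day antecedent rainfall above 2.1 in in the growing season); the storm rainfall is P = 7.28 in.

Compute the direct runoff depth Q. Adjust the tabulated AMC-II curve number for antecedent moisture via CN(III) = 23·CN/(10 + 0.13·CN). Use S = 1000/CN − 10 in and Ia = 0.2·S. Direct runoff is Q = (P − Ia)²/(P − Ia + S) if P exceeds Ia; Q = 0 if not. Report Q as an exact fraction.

Q = 4920631274/750725175 in ≈ 6.555 in

Adjust CN=87 to AMC III: 23·87/(10 + 0.13·87) → 2001 ÷ (2131/100) = 200100/2131 ≈ 93.900
Max retention: S = 1000/(200100/2131) − 10 = 1300/2001 in (≈ 0.650 in)
Initial abstraction Ia = S/5 = (1300/2001)/5 = 260/2001 ≈ 0.130 in
P − Ia = 7.280 − 0.130 = 357682/50025 ≈ 7.150 in (> 0, runoff occurs)
Q: (357682/50025)² ÷ (390182/50025) = 4920631274/750725175 in (≈ 6.555 in)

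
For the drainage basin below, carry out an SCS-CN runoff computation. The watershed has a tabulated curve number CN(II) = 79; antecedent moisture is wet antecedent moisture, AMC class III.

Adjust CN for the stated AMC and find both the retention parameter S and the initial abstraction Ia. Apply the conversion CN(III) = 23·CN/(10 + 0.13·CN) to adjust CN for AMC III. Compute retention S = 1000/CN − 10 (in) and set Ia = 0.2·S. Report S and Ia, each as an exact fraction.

S = 2100/1817 in ≈ 1.156 in; Ia = 420/1817 in ≈ 0.231 in

Adjust CN=79 to AMC III: 23·79/(10 + 0.13·79) → 1817 ÷ (2027/100) = 181700/2027 ≈ 89.640
Retention S: 1000/CN − 10 with CN=89.640 → S = 2100/1817 ≈ 1.156 in
Ia = 0.2S: 0.2·1.156 = 0.231 in (exactly 420/1817)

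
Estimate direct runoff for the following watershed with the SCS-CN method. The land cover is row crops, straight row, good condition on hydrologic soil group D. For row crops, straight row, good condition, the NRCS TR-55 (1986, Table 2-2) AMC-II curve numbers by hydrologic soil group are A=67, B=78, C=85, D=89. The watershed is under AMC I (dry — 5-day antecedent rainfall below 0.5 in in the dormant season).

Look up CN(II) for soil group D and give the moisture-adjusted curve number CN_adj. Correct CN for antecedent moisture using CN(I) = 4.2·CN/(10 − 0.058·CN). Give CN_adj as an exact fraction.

CN_adj = 186900/2419 ≈ 77.263

NRCS table: row crops, straight row, good condition, soil group D → CN(II) = 89
Dry (AMC I): CN(I) = 4.2·89/(10 − 0.058·89) = (1869/5)/(2419/500) = 186900/2419 ≈ 77.263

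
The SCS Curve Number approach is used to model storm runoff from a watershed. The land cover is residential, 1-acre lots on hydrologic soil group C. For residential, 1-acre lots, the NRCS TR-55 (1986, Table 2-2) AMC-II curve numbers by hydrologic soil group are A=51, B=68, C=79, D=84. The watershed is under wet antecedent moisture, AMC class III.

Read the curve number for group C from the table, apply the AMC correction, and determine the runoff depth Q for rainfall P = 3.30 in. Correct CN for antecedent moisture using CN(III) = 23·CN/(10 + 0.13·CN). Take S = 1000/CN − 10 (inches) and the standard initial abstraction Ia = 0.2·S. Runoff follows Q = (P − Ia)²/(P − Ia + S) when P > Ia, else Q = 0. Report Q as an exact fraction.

Q = 345476569/154971930 in ≈ 2.229 in

NRCS table: residential, 1-acre lots, soil group C → CN(II) = 79
Adjust CN=79 to AMC III: 23·79/(10 + 0.13·79) → 1817 ÷ (2027/100) = 181700/2027 ≈ 89.640
S = 1000/(181700/2027) − 10 = 2100/1817 in ≈ 1.156 in
Initial abstraction Ia = S/5 = (2100/1817)/5 = 420/1817 ≈ 0.231 in
P − Ia = 3.300 − 0.231 = 55761/18170 ≈ 3.069 in (> 0, runoff occurs)
Q: (55761/18170)² ÷ (76761/18170) = 345476569/154971930 in (≈ 2.229 in)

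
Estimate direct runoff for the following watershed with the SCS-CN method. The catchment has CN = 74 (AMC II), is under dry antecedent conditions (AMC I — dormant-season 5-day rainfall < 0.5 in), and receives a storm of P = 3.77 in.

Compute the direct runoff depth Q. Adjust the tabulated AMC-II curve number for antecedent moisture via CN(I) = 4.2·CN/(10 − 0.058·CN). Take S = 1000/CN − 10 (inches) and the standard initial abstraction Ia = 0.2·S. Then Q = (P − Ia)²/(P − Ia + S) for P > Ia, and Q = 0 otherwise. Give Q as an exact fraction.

Dry (AMC I): CN(I) = 4.2·74/(10 − 0.058·74) = (1554/5)/(1427/250) = 77700/1427 ≈ 54.450
Retention S: 1000/CN − 10 with CN=54.450 → S = 6500/777 ≈ 8.366 in
Ia = 0.2·(6500/777) = 1300/777 in ≈ 1.673 in
Since P=3.770 > Ia=1.673: effective rainfall P−Ia = 162929/77700 in
Q = (162929/77700)²/((162929/77700) + 6500/777) = (26545859041/6037290000)/(812929/77700) = 2041989157/4858814100 in ≈ 0.420 in

Q = 2041989157/4858814100 in ≈ 0.420 in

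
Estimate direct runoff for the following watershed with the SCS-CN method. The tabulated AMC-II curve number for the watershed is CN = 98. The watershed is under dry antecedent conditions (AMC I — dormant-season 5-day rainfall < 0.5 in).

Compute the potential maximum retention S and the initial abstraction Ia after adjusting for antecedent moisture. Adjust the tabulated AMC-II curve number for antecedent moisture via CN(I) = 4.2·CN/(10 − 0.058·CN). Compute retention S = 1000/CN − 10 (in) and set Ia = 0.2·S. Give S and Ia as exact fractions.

Adjust CN=98 to AMC I: 4.2·98/(10 − 0.058·98) → (2058/5) ÷ (1079/250) = 102900/1079 ≈ 95.366
Retention S: 1000/CN − 10 with CN=95.366 → S = 500/1029 ≈ 0.486 in
Ia = 0.2·(500/1029) = 100/1029 in ≈ 0.097 in

S = 500/1029 in ≈ 0.486 in; Ia = 100/1029 in ≈ 0.097 in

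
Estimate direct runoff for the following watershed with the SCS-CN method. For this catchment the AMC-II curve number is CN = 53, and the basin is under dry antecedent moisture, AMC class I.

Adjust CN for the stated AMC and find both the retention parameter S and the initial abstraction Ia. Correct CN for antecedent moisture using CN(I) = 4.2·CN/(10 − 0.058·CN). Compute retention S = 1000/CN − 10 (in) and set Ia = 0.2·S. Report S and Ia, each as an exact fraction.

S = 23500/1113 in ≈ 21.114 in; Ia = 4700/1113 in ≈ 4.223 in

Dry (AMC I): CN(I) = 4.2·53/(10 − 0.058·53) = (1113/5)/(3463/500) = 111300/3463 ≈ 32.140
S = 1000/(111300/3463) − 10 = 23500/1113 in ≈ 21.114 in
Ia = 0.2S: 0.2·21.114 = 4.223 in (exactly 4700/1113)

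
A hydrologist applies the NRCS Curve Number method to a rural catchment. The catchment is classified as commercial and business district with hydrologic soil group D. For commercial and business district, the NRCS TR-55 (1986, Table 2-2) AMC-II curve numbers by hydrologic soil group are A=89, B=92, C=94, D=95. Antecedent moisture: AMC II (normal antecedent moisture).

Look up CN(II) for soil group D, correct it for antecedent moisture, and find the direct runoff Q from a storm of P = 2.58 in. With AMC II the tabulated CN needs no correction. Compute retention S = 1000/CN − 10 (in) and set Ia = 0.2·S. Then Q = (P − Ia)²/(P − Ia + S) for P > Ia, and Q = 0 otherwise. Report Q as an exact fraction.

Q = 5527201/2708450 in ≈ 2.041 in

NRCS table: commercial and business district, soil group D → CN(II) = 95
Average conditions: CN = 95 (no AMC adjustment).
S = 1000/95 − 10 = 10/19 in ≈ 0.526 in
Ia = 0.2S: 0.2·0.526 = 0.105 in (exactly 2/19)
Since P=2.580 > Ia=0.105: effective rainfall P−Ia = 2351/950 in
Runoff Q = (P−Ia)²/(P−Ia+S) = (2.475)²/(2.475+0.526) = 5527201/2708450 ≈ 2.041 in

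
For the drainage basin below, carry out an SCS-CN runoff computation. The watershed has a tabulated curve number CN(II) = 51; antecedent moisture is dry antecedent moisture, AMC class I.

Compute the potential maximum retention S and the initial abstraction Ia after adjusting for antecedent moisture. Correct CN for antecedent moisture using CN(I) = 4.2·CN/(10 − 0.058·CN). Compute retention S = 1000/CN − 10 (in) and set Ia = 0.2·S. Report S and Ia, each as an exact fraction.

S = 3500/153 in ≈ 22.876 in; Ia = 700/153 in ≈ 4.575 in

CN(I) from CN(II)=51: (4.2·51)/(10 − 0.058·51) = 15300/503 ≈ 30.417
Max retention: S = 1000/(15300/503) − 10 = 3500/153 in (≈ 22.876 in)
Ia = 0.2S: 0.2·22.876 = 4.575 in (exactly 700/153)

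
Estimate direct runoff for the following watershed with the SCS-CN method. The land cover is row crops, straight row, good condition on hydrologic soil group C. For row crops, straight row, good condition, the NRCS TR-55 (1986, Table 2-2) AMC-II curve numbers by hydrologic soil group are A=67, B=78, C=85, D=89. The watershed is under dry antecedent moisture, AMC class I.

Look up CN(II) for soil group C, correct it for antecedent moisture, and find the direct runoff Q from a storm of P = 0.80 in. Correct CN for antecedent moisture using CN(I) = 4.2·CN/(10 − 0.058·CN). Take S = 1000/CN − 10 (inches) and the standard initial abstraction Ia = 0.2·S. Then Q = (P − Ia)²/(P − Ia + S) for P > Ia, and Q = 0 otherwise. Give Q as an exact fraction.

Q = 0 in ≈ 0.000 in

NRCS table: row crops, straight row, good condition, soil group C → CN(II) = 85
Adjust CN=85 to AMC I: 4.2·85/(10 − 0.058·85) → 357 ÷ (507/100) = 11900/169 ≈ 70.414
Retention S: 1000/CN − 10 with CN=70.414 → S = 500/119 ≈ 4.202 in
Initial abstraction Ia = S/5 = (500/119)/5 = 100/119 ≈ 0.840 in
P = 0.800 ≤ Ia = 0.840 in: entire storm abstracted, Q = 0.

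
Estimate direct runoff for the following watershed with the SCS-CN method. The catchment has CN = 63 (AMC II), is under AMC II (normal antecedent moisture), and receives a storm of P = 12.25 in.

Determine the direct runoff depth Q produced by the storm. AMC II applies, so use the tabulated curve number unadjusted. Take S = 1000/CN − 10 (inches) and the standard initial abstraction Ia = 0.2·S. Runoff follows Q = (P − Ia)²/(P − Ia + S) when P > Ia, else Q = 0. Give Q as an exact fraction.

Q = 7789681/1076292 in ≈ 7.238 in

AMC II — tabulated CN = 63 applies directly.
S = 1000/63 − 10 = 370/63 in ≈ 5.873 in
Ia = 0.2·(370/63) = 74/63 in ≈ 1.175 in
Excess rainfall: 12.250 − 1.175 = 11.075 in; P > Ia so Q > 0
Runoff Q = (P−Ia)²/(P−Ia+S) = (11.075)²/(11.075+5.873) = 7789681/1076292 ≈ 7.238 in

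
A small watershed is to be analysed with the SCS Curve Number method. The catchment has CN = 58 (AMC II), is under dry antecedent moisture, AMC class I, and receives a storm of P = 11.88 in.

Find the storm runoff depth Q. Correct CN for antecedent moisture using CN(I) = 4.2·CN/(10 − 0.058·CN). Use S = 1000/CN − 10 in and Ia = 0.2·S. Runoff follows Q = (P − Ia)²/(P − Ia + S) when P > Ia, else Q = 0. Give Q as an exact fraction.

Q = 37368769/13494425 in ≈ 2.769 in

Dry (AMC I): CN(I) = 4.2·58/(10 − 0.058·58) = (1218/5)/(1659/250) = 2900/79 ≈ 36.709
Max retention: S = 1000/(2900/79) − 10 = 500/29 in (≈ 17.241 in)
Initial abstraction Ia = S/5 = (500/29)/5 = 100/29 ≈ 3.448 in
Since P=11.880 > Ia=3.448: effective rainfall P−Ia = 6113/725 in
Q: (6113/725)² ÷ (18613/725) = 37368769/13494425 in (≈ 2.769 in)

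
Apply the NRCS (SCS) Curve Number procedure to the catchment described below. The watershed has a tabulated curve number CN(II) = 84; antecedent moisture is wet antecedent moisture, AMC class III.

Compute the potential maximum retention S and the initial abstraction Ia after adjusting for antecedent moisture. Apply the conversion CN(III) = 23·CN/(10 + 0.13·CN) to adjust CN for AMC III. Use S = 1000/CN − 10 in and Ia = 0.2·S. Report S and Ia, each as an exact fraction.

Adjust CN=84 to AMC III: 23·84/(10 + 0.13·84) → 1932 ÷ (523/25) = 48300/523 ≈ 92.352
Retention S: 1000/CN − 10 with CN=92.352 → S = 400/483 ≈ 0.828 in
Ia = 0.2·(400/483) = 80/483 in ≈ 0.166 in

S = 400/483 in ≈ 0.828 in; Ia = 80/483 in ≈ 0.166 in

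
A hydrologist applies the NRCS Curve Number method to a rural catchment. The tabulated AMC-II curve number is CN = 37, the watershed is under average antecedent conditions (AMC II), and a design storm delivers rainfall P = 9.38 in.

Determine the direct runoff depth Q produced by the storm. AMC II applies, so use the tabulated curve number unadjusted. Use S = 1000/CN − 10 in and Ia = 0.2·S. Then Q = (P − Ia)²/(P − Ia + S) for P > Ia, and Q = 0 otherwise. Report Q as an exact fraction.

CN(II) = 37; AMC II needs no correction.
Max retention: S = 1000/37 − 10 = 630/37 in (≈ 17.027 in)
Initial abstraction Ia = S/5 = (630/37)/5 = 126/37 ≈ 3.405 in
Excess rainfall: 9.380 − 3.405 = 5.975 in; P > Ia so Q > 0
Runoff Q = (P−Ia)²/(P−Ia+S) = (5.975)²/(5.975+17.027) = 17452687/11246150 ≈ 1.552 in

Q = 17452687/11246150 in ≈ 1.552 in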